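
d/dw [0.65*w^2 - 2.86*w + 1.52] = 1.3*w - 2.86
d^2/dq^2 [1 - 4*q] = 0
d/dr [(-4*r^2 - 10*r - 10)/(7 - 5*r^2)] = 2*(-25*r^2 - 78*r - 35)/(25*r^4 - 70*r^2 + 49)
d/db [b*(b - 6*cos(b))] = 6*b*sin(b) + 2*b - 6*cos(b)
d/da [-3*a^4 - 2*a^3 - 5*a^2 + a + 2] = -12*a^3 - 6*a^2 - 10*a + 1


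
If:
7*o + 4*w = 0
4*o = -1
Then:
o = -1/4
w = 7/16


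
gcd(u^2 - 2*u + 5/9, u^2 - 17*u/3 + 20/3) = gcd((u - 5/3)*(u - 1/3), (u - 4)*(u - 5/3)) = u - 5/3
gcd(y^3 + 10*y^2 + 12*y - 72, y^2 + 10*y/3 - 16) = y + 6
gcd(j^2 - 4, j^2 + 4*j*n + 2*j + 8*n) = j + 2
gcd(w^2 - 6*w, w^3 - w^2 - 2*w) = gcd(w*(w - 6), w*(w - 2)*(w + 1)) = w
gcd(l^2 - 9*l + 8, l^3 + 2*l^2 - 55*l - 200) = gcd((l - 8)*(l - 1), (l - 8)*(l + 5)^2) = l - 8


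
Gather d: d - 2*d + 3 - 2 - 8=-d - 7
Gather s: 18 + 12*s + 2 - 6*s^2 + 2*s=-6*s^2 + 14*s + 20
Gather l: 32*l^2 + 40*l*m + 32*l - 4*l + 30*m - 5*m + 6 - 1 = 32*l^2 + l*(40*m + 28) + 25*m + 5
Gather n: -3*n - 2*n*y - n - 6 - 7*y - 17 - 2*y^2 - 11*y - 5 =n*(-2*y - 4) - 2*y^2 - 18*y - 28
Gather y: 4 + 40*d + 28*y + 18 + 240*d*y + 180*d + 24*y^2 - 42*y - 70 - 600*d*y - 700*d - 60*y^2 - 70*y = -480*d - 36*y^2 + y*(-360*d - 84) - 48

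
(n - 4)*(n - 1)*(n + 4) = n^3 - n^2 - 16*n + 16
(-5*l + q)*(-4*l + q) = 20*l^2 - 9*l*q + q^2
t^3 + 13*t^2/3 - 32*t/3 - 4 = (t - 2)*(t + 1/3)*(t + 6)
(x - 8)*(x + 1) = x^2 - 7*x - 8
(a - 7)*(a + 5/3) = a^2 - 16*a/3 - 35/3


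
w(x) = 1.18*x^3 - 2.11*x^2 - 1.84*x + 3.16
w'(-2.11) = 22.82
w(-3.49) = -66.28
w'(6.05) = 102.20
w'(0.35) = -2.88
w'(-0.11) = -1.33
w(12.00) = 1716.28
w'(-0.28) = -0.38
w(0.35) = 2.31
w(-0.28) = 3.48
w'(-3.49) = 56.01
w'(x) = 3.54*x^2 - 4.22*x - 1.84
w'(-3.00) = 42.68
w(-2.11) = -13.44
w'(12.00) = 457.28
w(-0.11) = 3.34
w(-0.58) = 3.29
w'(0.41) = -2.98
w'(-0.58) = 1.80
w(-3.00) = -42.17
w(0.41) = 2.13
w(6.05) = 176.10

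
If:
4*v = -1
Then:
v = -1/4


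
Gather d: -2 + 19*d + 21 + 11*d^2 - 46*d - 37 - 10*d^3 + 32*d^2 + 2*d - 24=-10*d^3 + 43*d^2 - 25*d - 42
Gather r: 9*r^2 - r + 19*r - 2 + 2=9*r^2 + 18*r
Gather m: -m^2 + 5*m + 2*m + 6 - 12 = -m^2 + 7*m - 6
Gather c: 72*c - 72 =72*c - 72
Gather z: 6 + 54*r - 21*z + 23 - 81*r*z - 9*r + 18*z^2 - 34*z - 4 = 45*r + 18*z^2 + z*(-81*r - 55) + 25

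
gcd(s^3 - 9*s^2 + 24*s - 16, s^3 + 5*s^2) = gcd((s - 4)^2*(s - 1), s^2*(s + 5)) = 1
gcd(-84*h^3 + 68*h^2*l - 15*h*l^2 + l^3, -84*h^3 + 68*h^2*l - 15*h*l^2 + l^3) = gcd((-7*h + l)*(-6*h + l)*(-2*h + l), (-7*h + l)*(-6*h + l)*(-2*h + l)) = 84*h^3 - 68*h^2*l + 15*h*l^2 - l^3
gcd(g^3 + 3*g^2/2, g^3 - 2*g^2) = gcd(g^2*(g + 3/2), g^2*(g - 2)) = g^2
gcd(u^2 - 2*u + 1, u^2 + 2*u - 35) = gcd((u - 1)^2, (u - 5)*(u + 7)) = 1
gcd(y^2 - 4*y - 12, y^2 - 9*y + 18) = y - 6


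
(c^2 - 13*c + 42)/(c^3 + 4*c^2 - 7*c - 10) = (c^2 - 13*c + 42)/(c^3 + 4*c^2 - 7*c - 10)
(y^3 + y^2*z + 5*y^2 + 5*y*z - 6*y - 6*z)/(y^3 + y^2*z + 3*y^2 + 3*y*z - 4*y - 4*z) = (y + 6)/(y + 4)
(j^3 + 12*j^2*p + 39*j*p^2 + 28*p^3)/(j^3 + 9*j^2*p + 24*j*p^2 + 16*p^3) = (j + 7*p)/(j + 4*p)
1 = 1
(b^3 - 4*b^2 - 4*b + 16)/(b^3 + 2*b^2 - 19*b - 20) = (b^2 - 4)/(b^2 + 6*b + 5)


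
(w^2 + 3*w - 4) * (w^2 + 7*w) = w^4 + 10*w^3 + 17*w^2 - 28*w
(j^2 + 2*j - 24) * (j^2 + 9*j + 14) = j^4 + 11*j^3 + 8*j^2 - 188*j - 336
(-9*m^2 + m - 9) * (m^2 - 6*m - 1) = -9*m^4 + 55*m^3 - 6*m^2 + 53*m + 9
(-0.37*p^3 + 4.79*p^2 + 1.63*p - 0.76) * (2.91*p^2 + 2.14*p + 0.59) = -1.0767*p^5 + 13.1471*p^4 + 14.7756*p^3 + 4.1027*p^2 - 0.6647*p - 0.4484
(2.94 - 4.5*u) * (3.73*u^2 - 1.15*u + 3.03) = -16.785*u^3 + 16.1412*u^2 - 17.016*u + 8.9082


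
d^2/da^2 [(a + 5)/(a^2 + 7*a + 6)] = 2*(-3*(a + 4)*(a^2 + 7*a + 6) + (a + 5)*(2*a + 7)^2)/(a^2 + 7*a + 6)^3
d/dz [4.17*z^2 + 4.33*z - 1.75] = 8.34*z + 4.33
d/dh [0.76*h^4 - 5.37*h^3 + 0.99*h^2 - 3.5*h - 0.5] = 3.04*h^3 - 16.11*h^2 + 1.98*h - 3.5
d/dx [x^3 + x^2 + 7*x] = 3*x^2 + 2*x + 7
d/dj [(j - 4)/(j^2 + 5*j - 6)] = (j^2 + 5*j - (j - 4)*(2*j + 5) - 6)/(j^2 + 5*j - 6)^2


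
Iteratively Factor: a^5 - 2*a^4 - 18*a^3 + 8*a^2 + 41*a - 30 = (a + 3)*(a^4 - 5*a^3 - 3*a^2 + 17*a - 10) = (a - 1)*(a + 3)*(a^3 - 4*a^2 - 7*a + 10) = (a - 1)^2*(a + 3)*(a^2 - 3*a - 10) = (a - 5)*(a - 1)^2*(a + 3)*(a + 2)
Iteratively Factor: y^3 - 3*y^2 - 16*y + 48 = (y + 4)*(y^2 - 7*y + 12) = (y - 4)*(y + 4)*(y - 3)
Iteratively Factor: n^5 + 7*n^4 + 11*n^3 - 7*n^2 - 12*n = (n + 1)*(n^4 + 6*n^3 + 5*n^2 - 12*n) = (n + 1)*(n + 4)*(n^3 + 2*n^2 - 3*n) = (n - 1)*(n + 1)*(n + 4)*(n^2 + 3*n) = n*(n - 1)*(n + 1)*(n + 4)*(n + 3)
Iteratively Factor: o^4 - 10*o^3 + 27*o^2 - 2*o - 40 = (o + 1)*(o^3 - 11*o^2 + 38*o - 40) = (o - 2)*(o + 1)*(o^2 - 9*o + 20) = (o - 5)*(o - 2)*(o + 1)*(o - 4)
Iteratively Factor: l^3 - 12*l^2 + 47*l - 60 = (l - 4)*(l^2 - 8*l + 15) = (l - 4)*(l - 3)*(l - 5)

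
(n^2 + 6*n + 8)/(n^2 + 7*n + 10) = (n + 4)/(n + 5)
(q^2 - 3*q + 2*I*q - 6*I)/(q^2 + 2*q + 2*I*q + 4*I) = (q - 3)/(q + 2)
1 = 1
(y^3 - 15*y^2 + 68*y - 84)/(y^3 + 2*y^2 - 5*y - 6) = (y^2 - 13*y + 42)/(y^2 + 4*y + 3)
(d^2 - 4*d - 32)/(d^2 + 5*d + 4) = (d - 8)/(d + 1)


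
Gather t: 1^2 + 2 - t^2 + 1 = 4 - t^2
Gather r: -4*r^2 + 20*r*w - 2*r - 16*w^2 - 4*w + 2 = -4*r^2 + r*(20*w - 2) - 16*w^2 - 4*w + 2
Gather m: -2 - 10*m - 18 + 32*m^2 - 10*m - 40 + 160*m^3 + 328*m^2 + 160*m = 160*m^3 + 360*m^2 + 140*m - 60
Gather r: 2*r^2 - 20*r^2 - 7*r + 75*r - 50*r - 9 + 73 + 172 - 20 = -18*r^2 + 18*r + 216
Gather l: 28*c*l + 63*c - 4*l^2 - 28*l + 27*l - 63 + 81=63*c - 4*l^2 + l*(28*c - 1) + 18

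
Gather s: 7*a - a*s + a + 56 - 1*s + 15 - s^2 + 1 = 8*a - s^2 + s*(-a - 1) + 72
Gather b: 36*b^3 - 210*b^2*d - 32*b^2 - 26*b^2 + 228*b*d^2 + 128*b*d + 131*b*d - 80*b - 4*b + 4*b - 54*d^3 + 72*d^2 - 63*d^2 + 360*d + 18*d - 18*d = 36*b^3 + b^2*(-210*d - 58) + b*(228*d^2 + 259*d - 80) - 54*d^3 + 9*d^2 + 360*d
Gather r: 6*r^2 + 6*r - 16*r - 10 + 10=6*r^2 - 10*r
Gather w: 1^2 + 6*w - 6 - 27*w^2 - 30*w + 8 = -27*w^2 - 24*w + 3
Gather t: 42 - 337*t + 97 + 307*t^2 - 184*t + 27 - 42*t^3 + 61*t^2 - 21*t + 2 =-42*t^3 + 368*t^2 - 542*t + 168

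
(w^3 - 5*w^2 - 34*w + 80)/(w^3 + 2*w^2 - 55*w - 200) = (w - 2)/(w + 5)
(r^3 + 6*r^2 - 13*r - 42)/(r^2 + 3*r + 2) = (r^2 + 4*r - 21)/(r + 1)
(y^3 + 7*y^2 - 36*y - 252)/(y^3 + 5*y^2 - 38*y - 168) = (y + 6)/(y + 4)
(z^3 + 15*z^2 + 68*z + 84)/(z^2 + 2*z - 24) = (z^2 + 9*z + 14)/(z - 4)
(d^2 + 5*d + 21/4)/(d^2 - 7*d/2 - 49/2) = (d + 3/2)/(d - 7)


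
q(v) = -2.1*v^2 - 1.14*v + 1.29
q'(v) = -4.2*v - 1.14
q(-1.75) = -3.15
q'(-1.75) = 6.21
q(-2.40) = -8.07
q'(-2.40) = 8.94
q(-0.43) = 1.39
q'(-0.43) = 0.67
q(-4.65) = -38.82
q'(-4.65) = 18.39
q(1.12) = -2.62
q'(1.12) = -5.84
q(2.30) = -12.44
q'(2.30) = -10.80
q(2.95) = -20.35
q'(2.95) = -13.53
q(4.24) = -41.30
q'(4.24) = -18.95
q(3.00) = -21.03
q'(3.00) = -13.74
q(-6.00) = -67.47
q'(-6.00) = 24.06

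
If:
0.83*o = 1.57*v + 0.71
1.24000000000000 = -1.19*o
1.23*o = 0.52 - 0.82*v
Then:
No Solution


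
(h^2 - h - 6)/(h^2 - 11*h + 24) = (h + 2)/(h - 8)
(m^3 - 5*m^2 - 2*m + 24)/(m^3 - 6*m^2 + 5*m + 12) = (m + 2)/(m + 1)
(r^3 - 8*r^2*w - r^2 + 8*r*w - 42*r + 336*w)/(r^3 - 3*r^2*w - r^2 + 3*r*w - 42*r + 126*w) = (r - 8*w)/(r - 3*w)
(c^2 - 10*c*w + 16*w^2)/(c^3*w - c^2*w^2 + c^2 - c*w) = (c^2 - 10*c*w + 16*w^2)/(c*(c^2*w - c*w^2 + c - w))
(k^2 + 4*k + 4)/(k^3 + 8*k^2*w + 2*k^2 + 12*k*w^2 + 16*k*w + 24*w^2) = (k + 2)/(k^2 + 8*k*w + 12*w^2)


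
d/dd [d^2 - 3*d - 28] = 2*d - 3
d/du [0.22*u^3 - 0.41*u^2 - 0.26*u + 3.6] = 0.66*u^2 - 0.82*u - 0.26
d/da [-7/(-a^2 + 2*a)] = 14*(1 - a)/(a^2*(a - 2)^2)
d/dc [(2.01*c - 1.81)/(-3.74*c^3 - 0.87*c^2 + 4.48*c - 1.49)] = (15.0348*c^3 - 18.5595*c^2 - 3.1494*c + 5.1139)/(13.9876*c^6 + 6.5076*c^5 - 32.7535*c^4 + 3.35*c^3 + 22.663*c^2 - 13.3504*c + 2.2201)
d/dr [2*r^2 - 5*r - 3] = 4*r - 5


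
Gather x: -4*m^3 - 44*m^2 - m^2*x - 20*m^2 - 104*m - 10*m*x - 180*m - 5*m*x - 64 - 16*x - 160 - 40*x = -4*m^3 - 64*m^2 - 284*m + x*(-m^2 - 15*m - 56) - 224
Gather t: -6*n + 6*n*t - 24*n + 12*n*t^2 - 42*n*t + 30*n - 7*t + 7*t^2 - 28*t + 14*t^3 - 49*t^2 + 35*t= -36*n*t + 14*t^3 + t^2*(12*n - 42)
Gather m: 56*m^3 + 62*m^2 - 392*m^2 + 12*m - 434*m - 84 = 56*m^3 - 330*m^2 - 422*m - 84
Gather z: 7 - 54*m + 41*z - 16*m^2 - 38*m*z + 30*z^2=-16*m^2 - 54*m + 30*z^2 + z*(41 - 38*m) + 7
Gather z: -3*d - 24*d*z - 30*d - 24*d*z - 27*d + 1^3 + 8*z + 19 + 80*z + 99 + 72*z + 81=-60*d + z*(160 - 48*d) + 200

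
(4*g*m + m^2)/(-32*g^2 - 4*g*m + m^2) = -m/(8*g - m)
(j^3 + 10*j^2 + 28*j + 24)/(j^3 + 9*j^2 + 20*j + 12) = (j + 2)/(j + 1)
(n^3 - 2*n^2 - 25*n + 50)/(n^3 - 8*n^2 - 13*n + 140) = (n^2 + 3*n - 10)/(n^2 - 3*n - 28)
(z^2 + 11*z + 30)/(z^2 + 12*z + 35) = (z + 6)/(z + 7)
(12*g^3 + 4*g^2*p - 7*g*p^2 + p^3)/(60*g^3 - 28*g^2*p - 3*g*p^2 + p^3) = (g + p)/(5*g + p)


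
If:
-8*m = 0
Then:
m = 0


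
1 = 1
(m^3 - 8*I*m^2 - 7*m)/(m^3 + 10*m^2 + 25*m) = (m^2 - 8*I*m - 7)/(m^2 + 10*m + 25)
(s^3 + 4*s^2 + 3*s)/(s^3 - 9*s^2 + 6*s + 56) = s*(s^2 + 4*s + 3)/(s^3 - 9*s^2 + 6*s + 56)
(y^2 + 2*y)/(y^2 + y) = (y + 2)/(y + 1)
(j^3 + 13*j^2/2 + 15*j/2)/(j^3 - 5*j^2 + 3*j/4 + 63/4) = 2*j*(j + 5)/(2*j^2 - 13*j + 21)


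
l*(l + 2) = l^2 + 2*l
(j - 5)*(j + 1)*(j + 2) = j^3 - 2*j^2 - 13*j - 10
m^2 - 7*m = m*(m - 7)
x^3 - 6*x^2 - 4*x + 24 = (x - 6)*(x - 2)*(x + 2)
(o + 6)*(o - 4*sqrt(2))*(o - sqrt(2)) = o^3 - 5*sqrt(2)*o^2 + 6*o^2 - 30*sqrt(2)*o + 8*o + 48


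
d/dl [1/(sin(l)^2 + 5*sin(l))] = -(2*sin(l) + 5)*cos(l)/((sin(l) + 5)^2*sin(l)^2)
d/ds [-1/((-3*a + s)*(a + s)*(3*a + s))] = (-(a + s)*(3*a - s) + (a + s)*(3*a + s) - (3*a - s)*(3*a + s))/((a + s)^2*(3*a - s)^2*(3*a + s)^2)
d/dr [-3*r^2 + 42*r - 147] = 42 - 6*r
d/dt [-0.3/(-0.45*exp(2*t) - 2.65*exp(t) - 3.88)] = (-0.27*exp(t) - 0.795)*exp(t)/(0.45*exp(2*t) + 2.65*exp(t) + 3.88)^2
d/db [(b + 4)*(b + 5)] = 2*b + 9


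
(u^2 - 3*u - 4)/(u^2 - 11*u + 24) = (u^2 - 3*u - 4)/(u^2 - 11*u + 24)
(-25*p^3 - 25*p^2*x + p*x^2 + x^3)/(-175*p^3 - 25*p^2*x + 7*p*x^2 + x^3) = (p + x)/(7*p + x)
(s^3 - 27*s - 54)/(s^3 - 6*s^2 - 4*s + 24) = (s^2 + 6*s + 9)/(s^2 - 4)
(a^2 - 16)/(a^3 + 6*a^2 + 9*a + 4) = (a - 4)/(a^2 + 2*a + 1)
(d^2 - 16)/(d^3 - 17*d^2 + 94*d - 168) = (d + 4)/(d^2 - 13*d + 42)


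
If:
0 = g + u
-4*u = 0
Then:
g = 0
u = 0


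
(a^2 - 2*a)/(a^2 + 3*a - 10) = a/(a + 5)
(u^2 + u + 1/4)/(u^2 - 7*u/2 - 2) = (u + 1/2)/(u - 4)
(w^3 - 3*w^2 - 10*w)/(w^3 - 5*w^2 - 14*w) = (w - 5)/(w - 7)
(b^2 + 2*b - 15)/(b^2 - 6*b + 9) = (b + 5)/(b - 3)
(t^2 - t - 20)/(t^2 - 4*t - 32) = (t - 5)/(t - 8)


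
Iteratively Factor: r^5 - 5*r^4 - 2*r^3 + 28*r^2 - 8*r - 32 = (r + 2)*(r^4 - 7*r^3 + 12*r^2 + 4*r - 16) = (r + 1)*(r + 2)*(r^3 - 8*r^2 + 20*r - 16) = (r - 2)*(r + 1)*(r + 2)*(r^2 - 6*r + 8) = (r - 4)*(r - 2)*(r + 1)*(r + 2)*(r - 2)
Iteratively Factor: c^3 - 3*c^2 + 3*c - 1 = (c - 1)*(c^2 - 2*c + 1) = (c - 1)^2*(c - 1)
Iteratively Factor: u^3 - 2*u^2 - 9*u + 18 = (u - 2)*(u^2 - 9) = (u - 3)*(u - 2)*(u + 3)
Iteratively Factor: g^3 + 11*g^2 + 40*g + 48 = (g + 4)*(g^2 + 7*g + 12) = (g + 4)^2*(g + 3)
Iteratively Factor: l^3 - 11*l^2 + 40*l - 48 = (l - 4)*(l^2 - 7*l + 12) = (l - 4)*(l - 3)*(l - 4)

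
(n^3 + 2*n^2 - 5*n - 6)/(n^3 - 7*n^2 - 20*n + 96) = (n^3 + 2*n^2 - 5*n - 6)/(n^3 - 7*n^2 - 20*n + 96)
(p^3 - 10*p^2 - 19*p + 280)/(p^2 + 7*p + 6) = (p^3 - 10*p^2 - 19*p + 280)/(p^2 + 7*p + 6)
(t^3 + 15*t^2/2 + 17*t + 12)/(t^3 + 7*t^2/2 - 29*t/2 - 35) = (2*t^2 + 11*t + 12)/(2*t^2 + 3*t - 35)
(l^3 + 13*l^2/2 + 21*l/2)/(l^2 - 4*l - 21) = l*(2*l + 7)/(2*(l - 7))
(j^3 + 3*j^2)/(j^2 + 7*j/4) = 4*j*(j + 3)/(4*j + 7)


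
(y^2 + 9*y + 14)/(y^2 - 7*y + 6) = (y^2 + 9*y + 14)/(y^2 - 7*y + 6)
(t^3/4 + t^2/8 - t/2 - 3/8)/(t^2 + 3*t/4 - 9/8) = (2*t^3 + t^2 - 4*t - 3)/(8*t^2 + 6*t - 9)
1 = 1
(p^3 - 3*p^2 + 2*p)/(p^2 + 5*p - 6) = p*(p - 2)/(p + 6)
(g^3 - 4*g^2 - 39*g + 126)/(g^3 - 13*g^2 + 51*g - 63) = (g + 6)/(g - 3)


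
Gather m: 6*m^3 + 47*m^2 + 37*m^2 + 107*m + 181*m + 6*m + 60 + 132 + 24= 6*m^3 + 84*m^2 + 294*m + 216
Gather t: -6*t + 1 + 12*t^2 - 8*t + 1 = 12*t^2 - 14*t + 2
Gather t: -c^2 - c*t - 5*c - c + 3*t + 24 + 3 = -c^2 - 6*c + t*(3 - c) + 27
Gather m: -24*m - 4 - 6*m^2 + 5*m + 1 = -6*m^2 - 19*m - 3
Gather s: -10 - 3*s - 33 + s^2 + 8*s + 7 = s^2 + 5*s - 36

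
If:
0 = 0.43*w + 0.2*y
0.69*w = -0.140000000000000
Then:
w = -0.20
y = 0.44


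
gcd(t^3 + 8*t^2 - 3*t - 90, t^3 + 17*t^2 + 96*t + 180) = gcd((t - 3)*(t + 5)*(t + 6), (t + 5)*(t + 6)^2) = t^2 + 11*t + 30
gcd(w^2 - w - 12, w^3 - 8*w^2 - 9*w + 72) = w + 3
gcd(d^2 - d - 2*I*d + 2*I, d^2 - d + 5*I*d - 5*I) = d - 1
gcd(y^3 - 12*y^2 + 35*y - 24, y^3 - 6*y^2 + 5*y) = y - 1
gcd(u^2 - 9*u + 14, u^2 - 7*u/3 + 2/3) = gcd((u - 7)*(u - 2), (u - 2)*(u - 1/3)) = u - 2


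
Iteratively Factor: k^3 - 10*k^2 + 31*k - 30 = (k - 3)*(k^2 - 7*k + 10) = (k - 5)*(k - 3)*(k - 2)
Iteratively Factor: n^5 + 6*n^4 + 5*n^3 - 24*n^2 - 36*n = (n + 3)*(n^4 + 3*n^3 - 4*n^2 - 12*n) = n*(n + 3)*(n^3 + 3*n^2 - 4*n - 12) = n*(n + 2)*(n + 3)*(n^2 + n - 6) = n*(n + 2)*(n + 3)^2*(n - 2)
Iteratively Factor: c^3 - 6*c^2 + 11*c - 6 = (c - 1)*(c^2 - 5*c + 6) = (c - 2)*(c - 1)*(c - 3)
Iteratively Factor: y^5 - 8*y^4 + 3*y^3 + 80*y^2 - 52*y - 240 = (y - 4)*(y^4 - 4*y^3 - 13*y^2 + 28*y + 60) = (y - 4)*(y - 3)*(y^3 - y^2 - 16*y - 20) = (y - 4)*(y - 3)*(y + 2)*(y^2 - 3*y - 10) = (y - 5)*(y - 4)*(y - 3)*(y + 2)*(y + 2)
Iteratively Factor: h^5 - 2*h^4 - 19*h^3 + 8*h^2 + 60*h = (h + 3)*(h^4 - 5*h^3 - 4*h^2 + 20*h) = (h - 5)*(h + 3)*(h^3 - 4*h) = h*(h - 5)*(h + 3)*(h^2 - 4) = h*(h - 5)*(h - 2)*(h + 3)*(h + 2)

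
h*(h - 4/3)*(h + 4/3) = h^3 - 16*h/9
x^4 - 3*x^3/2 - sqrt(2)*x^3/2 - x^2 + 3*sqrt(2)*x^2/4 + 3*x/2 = x*(x - 3/2)*(x - sqrt(2))*(x + sqrt(2)/2)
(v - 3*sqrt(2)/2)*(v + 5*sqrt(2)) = v^2 + 7*sqrt(2)*v/2 - 15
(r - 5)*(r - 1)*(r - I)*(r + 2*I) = r^4 - 6*r^3 + I*r^3 + 7*r^2 - 6*I*r^2 - 12*r + 5*I*r + 10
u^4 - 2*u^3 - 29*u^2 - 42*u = u*(u - 7)*(u + 2)*(u + 3)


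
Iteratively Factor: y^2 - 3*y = (y)*(y - 3)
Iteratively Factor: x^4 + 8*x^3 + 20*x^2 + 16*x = (x + 2)*(x^3 + 6*x^2 + 8*x) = (x + 2)^2*(x^2 + 4*x) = (x + 2)^2*(x + 4)*(x)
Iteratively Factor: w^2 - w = (w)*(w - 1)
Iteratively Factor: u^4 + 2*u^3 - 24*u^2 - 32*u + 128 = (u - 4)*(u^3 + 6*u^2 - 32) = (u - 4)*(u + 4)*(u^2 + 2*u - 8) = (u - 4)*(u + 4)^2*(u - 2)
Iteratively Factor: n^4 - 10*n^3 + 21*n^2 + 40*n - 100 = (n - 5)*(n^3 - 5*n^2 - 4*n + 20) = (n - 5)*(n - 2)*(n^2 - 3*n - 10) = (n - 5)^2*(n - 2)*(n + 2)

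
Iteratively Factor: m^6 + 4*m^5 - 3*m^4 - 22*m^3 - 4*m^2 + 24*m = (m - 2)*(m^5 + 6*m^4 + 9*m^3 - 4*m^2 - 12*m) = (m - 2)*(m - 1)*(m^4 + 7*m^3 + 16*m^2 + 12*m) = (m - 2)*(m - 1)*(m + 3)*(m^3 + 4*m^2 + 4*m) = (m - 2)*(m - 1)*(m + 2)*(m + 3)*(m^2 + 2*m) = m*(m - 2)*(m - 1)*(m + 2)*(m + 3)*(m + 2)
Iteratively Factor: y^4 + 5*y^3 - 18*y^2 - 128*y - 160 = (y - 5)*(y^3 + 10*y^2 + 32*y + 32) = (y - 5)*(y + 4)*(y^2 + 6*y + 8) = (y - 5)*(y + 4)^2*(y + 2)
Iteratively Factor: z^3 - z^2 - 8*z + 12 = (z - 2)*(z^2 + z - 6) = (z - 2)^2*(z + 3)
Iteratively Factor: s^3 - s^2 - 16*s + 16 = (s - 4)*(s^2 + 3*s - 4) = (s - 4)*(s - 1)*(s + 4)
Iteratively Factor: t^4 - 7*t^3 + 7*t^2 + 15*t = (t)*(t^3 - 7*t^2 + 7*t + 15) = t*(t + 1)*(t^2 - 8*t + 15) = t*(t - 5)*(t + 1)*(t - 3)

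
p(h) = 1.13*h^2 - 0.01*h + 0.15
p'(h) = 2.26*h - 0.01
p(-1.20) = 1.79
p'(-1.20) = -2.72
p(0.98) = 1.23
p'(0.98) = 2.20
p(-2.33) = 6.31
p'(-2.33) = -5.28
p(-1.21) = 1.82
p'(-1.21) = -2.74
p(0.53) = 0.46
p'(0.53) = 1.19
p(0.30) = 0.25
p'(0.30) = 0.67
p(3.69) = 15.50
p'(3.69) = 8.33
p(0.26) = 0.22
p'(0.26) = 0.58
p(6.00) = 40.77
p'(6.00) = 13.55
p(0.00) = 0.15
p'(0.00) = -0.01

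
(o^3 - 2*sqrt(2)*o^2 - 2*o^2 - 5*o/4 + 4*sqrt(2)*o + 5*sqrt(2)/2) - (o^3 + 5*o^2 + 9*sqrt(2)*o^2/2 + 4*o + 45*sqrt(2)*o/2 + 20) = -13*sqrt(2)*o^2/2 - 7*o^2 - 37*sqrt(2)*o/2 - 21*o/4 - 20 + 5*sqrt(2)/2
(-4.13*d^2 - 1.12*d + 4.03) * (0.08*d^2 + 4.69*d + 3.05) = -0.3304*d^4 - 19.4593*d^3 - 17.5269*d^2 + 15.4847*d + 12.2915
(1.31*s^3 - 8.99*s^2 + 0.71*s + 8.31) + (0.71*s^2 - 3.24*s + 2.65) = 1.31*s^3 - 8.28*s^2 - 2.53*s + 10.96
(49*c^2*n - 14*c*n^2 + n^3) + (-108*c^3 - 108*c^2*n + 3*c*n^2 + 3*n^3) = -108*c^3 - 59*c^2*n - 11*c*n^2 + 4*n^3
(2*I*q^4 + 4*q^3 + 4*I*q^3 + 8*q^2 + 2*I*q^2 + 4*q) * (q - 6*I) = 2*I*q^5 + 16*q^4 + 4*I*q^4 + 32*q^3 - 22*I*q^3 + 16*q^2 - 48*I*q^2 - 24*I*q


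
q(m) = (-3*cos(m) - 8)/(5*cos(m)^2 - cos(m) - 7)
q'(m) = (10*sin(m)*cos(m) - sin(m))*(-3*cos(m) - 8)/(5*cos(m)^2 - cos(m) - 7)^2 + 3*sin(m)/(5*cos(m)^2 - cos(m) - 7) = (15*sin(m)^2 - 80*cos(m) - 28)*sin(m)/(-5*cos(m)^2 + cos(m) + 7)^2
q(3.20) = 4.91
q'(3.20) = -2.92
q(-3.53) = 2.92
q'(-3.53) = 5.69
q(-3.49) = 3.15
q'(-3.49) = 6.19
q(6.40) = 3.59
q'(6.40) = -1.33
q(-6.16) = 3.58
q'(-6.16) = -1.40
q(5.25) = 1.54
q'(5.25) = 1.29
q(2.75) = 2.90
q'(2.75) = 5.64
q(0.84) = 1.84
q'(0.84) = -1.84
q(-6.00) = 3.25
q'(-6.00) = -2.58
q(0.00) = 3.67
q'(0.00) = 0.00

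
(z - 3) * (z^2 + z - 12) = z^3 - 2*z^2 - 15*z + 36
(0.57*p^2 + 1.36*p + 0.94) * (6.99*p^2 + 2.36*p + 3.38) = 3.9843*p^4 + 10.8516*p^3 + 11.7068*p^2 + 6.8152*p + 3.1772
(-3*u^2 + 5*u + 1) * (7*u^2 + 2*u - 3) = -21*u^4 + 29*u^3 + 26*u^2 - 13*u - 3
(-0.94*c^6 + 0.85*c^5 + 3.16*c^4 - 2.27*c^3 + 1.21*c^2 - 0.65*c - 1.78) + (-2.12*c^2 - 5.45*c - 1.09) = -0.94*c^6 + 0.85*c^5 + 3.16*c^4 - 2.27*c^3 - 0.91*c^2 - 6.1*c - 2.87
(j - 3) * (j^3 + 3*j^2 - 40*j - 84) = j^4 - 49*j^2 + 36*j + 252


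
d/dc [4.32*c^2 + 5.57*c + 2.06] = 8.64*c + 5.57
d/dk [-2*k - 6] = -2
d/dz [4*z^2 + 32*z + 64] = 8*z + 32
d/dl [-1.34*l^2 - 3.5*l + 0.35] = -2.68*l - 3.5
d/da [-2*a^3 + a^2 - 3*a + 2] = -6*a^2 + 2*a - 3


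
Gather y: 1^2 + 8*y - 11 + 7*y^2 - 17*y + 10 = 7*y^2 - 9*y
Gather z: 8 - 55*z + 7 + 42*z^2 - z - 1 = 42*z^2 - 56*z + 14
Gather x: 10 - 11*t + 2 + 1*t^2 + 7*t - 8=t^2 - 4*t + 4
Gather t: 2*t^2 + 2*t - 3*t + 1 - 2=2*t^2 - t - 1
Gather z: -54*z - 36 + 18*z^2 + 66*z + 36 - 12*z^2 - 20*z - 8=6*z^2 - 8*z - 8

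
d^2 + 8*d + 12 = (d + 2)*(d + 6)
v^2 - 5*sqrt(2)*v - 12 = (v - 6*sqrt(2))*(v + sqrt(2))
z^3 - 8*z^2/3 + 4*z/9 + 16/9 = (z - 2)*(z - 4/3)*(z + 2/3)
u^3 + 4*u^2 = u^2*(u + 4)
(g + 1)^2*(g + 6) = g^3 + 8*g^2 + 13*g + 6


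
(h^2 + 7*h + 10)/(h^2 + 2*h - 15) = (h + 2)/(h - 3)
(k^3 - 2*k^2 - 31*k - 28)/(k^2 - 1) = (k^2 - 3*k - 28)/(k - 1)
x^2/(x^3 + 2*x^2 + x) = x/(x^2 + 2*x + 1)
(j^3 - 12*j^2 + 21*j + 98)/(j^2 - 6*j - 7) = (j^2 - 5*j - 14)/(j + 1)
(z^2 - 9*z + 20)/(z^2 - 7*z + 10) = (z - 4)/(z - 2)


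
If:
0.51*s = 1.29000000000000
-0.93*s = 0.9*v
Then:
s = 2.53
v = -2.61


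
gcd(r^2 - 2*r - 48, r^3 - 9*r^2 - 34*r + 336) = r^2 - 2*r - 48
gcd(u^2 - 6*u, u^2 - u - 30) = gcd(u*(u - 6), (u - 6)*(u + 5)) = u - 6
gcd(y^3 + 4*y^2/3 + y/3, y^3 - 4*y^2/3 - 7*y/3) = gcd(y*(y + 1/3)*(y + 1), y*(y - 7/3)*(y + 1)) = y^2 + y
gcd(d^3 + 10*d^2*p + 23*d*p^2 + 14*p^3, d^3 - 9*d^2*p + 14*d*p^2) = 1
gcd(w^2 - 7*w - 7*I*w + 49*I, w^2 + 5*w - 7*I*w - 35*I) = w - 7*I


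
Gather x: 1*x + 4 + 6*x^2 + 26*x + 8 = 6*x^2 + 27*x + 12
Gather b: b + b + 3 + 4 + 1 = 2*b + 8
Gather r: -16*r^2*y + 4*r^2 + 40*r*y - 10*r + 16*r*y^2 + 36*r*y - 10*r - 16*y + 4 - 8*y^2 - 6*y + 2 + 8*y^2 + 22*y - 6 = r^2*(4 - 16*y) + r*(16*y^2 + 76*y - 20)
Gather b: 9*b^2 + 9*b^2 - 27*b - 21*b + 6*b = 18*b^2 - 42*b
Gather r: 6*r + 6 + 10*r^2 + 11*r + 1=10*r^2 + 17*r + 7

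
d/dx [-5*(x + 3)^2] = -10*x - 30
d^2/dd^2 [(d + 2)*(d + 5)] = 2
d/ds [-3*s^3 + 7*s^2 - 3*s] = -9*s^2 + 14*s - 3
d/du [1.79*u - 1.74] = 1.79000000000000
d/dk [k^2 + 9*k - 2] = 2*k + 9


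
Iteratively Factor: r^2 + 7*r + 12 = (r + 4)*(r + 3)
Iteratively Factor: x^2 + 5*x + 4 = (x + 1)*(x + 4)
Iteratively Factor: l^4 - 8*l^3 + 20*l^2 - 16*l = (l - 2)*(l^3 - 6*l^2 + 8*l) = (l - 2)^2*(l^2 - 4*l) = (l - 4)*(l - 2)^2*(l)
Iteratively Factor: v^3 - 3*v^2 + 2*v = (v - 1)*(v^2 - 2*v) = (v - 2)*(v - 1)*(v)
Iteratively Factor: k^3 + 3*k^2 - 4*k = (k - 1)*(k^2 + 4*k) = (k - 1)*(k + 4)*(k)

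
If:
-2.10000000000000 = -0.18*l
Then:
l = 11.67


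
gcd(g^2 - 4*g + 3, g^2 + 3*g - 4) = g - 1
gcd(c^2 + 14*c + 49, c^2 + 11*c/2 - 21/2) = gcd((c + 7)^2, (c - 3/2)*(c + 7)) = c + 7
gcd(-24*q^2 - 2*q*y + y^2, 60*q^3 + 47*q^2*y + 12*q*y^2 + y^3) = 4*q + y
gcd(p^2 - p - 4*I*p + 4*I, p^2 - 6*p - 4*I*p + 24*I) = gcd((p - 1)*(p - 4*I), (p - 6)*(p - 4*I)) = p - 4*I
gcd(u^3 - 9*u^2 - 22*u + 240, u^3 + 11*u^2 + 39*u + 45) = u + 5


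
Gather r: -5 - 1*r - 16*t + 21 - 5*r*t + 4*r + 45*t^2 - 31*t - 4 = r*(3 - 5*t) + 45*t^2 - 47*t + 12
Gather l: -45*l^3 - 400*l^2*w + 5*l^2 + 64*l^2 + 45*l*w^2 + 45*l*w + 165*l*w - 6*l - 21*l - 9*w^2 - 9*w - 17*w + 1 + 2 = -45*l^3 + l^2*(69 - 400*w) + l*(45*w^2 + 210*w - 27) - 9*w^2 - 26*w + 3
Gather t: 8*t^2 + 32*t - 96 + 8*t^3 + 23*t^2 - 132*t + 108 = 8*t^3 + 31*t^2 - 100*t + 12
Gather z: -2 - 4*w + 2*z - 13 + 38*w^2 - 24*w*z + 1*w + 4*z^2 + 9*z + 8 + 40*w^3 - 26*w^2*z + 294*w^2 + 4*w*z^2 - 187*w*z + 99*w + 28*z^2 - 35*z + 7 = 40*w^3 + 332*w^2 + 96*w + z^2*(4*w + 32) + z*(-26*w^2 - 211*w - 24)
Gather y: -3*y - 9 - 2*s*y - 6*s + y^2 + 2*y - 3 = -6*s + y^2 + y*(-2*s - 1) - 12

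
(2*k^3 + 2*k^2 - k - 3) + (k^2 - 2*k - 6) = 2*k^3 + 3*k^2 - 3*k - 9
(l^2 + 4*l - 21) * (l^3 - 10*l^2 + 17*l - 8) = l^5 - 6*l^4 - 44*l^3 + 270*l^2 - 389*l + 168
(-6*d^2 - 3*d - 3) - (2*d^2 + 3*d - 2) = -8*d^2 - 6*d - 1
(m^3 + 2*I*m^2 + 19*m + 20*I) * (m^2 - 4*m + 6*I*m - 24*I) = m^5 - 4*m^4 + 8*I*m^4 + 7*m^3 - 32*I*m^3 - 28*m^2 + 134*I*m^2 - 120*m - 536*I*m + 480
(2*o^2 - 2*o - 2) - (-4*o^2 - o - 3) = 6*o^2 - o + 1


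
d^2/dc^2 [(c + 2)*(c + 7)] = 2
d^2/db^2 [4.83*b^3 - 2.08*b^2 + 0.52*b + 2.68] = 28.98*b - 4.16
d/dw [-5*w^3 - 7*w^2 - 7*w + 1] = -15*w^2 - 14*w - 7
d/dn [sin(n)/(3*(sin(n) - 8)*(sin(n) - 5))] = (cos(n)^2 + 39)*cos(n)/(3*(sin(n) - 8)^2*(sin(n) - 5)^2)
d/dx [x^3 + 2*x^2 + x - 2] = 3*x^2 + 4*x + 1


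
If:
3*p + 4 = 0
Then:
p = -4/3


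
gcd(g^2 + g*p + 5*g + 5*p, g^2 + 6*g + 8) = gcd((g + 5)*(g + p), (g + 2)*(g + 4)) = 1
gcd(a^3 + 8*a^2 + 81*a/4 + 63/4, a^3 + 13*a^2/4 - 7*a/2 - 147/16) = a^2 + 5*a + 21/4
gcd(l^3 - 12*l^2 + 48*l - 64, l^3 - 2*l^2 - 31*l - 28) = 1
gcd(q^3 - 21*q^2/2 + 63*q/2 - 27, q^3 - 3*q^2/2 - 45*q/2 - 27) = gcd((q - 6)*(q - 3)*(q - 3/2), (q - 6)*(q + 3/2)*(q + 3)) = q - 6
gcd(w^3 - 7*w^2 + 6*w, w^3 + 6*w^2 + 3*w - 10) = w - 1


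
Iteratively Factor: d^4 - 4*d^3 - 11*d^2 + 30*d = (d - 5)*(d^3 + d^2 - 6*d) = (d - 5)*(d - 2)*(d^2 + 3*d) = d*(d - 5)*(d - 2)*(d + 3)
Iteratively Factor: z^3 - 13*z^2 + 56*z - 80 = (z - 4)*(z^2 - 9*z + 20) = (z - 5)*(z - 4)*(z - 4)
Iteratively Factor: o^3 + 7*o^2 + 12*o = (o)*(o^2 + 7*o + 12) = o*(o + 3)*(o + 4)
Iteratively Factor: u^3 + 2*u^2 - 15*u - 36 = (u - 4)*(u^2 + 6*u + 9) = (u - 4)*(u + 3)*(u + 3)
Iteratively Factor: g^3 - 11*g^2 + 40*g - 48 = (g - 4)*(g^2 - 7*g + 12) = (g - 4)^2*(g - 3)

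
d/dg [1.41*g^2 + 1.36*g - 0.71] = 2.82*g + 1.36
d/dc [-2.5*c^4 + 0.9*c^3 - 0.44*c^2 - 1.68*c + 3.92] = -10.0*c^3 + 2.7*c^2 - 0.88*c - 1.68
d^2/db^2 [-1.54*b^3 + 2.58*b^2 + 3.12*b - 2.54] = 5.16 - 9.24*b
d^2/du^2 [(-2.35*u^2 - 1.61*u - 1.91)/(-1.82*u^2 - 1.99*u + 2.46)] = (-6.35653200000004*u^3 + 101.088624*u^2 + 84.75558*u + 76.436194)/(6.028568*u^6 + 19.775028*u^5 - 2.823366*u^4 - 45.577169*u^3 + 3.816198*u^2 + 36.128052*u - 14.886936)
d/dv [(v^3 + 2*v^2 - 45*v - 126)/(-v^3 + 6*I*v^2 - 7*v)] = (v^4*(2 + 6*I) - 104*v^3 + v^2*(-392 + 270*I) + 1512*I*v - 882)/(v^6 - 12*I*v^5 - 22*v^4 - 84*I*v^3 + 49*v^2)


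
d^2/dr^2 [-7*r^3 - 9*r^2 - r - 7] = -42*r - 18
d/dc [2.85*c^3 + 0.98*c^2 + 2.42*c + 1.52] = 8.55*c^2 + 1.96*c + 2.42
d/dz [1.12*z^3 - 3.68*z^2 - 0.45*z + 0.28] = 3.36*z^2 - 7.36*z - 0.45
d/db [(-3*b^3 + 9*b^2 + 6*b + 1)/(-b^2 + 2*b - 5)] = (3*b^4 - 12*b^3 + 69*b^2 - 88*b - 32)/(b^4 - 4*b^3 + 14*b^2 - 20*b + 25)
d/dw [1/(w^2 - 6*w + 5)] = 2*(3 - w)/(w^2 - 6*w + 5)^2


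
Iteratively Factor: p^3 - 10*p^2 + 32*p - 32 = (p - 4)*(p^2 - 6*p + 8) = (p - 4)*(p - 2)*(p - 4)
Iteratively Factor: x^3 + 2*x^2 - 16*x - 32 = (x + 4)*(x^2 - 2*x - 8) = (x + 2)*(x + 4)*(x - 4)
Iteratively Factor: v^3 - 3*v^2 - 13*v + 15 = (v - 5)*(v^2 + 2*v - 3) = (v - 5)*(v - 1)*(v + 3)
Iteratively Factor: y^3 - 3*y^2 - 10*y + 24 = (y - 4)*(y^2 + y - 6) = (y - 4)*(y - 2)*(y + 3)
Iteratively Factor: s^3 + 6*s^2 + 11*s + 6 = (s + 3)*(s^2 + 3*s + 2) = (s + 2)*(s + 3)*(s + 1)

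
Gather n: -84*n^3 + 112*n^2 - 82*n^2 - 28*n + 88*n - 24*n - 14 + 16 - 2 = -84*n^3 + 30*n^2 + 36*n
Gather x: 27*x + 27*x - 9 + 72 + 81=54*x + 144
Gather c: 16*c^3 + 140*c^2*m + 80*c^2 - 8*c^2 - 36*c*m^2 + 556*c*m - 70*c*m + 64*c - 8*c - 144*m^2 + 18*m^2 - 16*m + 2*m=16*c^3 + c^2*(140*m + 72) + c*(-36*m^2 + 486*m + 56) - 126*m^2 - 14*m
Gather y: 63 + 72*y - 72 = 72*y - 9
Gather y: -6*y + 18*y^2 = 18*y^2 - 6*y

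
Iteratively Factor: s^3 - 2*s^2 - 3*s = (s)*(s^2 - 2*s - 3) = s*(s + 1)*(s - 3)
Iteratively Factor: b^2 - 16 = (b - 4)*(b + 4)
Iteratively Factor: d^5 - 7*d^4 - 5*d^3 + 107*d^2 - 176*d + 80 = (d - 1)*(d^4 - 6*d^3 - 11*d^2 + 96*d - 80) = (d - 1)*(d + 4)*(d^3 - 10*d^2 + 29*d - 20) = (d - 5)*(d - 1)*(d + 4)*(d^2 - 5*d + 4) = (d - 5)*(d - 4)*(d - 1)*(d + 4)*(d - 1)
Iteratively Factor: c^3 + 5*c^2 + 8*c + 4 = (c + 2)*(c^2 + 3*c + 2) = (c + 2)^2*(c + 1)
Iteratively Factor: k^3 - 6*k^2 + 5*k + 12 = (k - 4)*(k^2 - 2*k - 3) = (k - 4)*(k + 1)*(k - 3)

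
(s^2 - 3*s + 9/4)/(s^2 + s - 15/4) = (2*s - 3)/(2*s + 5)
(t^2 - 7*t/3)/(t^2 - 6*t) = (t - 7/3)/(t - 6)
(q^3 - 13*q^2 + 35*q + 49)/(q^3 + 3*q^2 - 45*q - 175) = (q^2 - 6*q - 7)/(q^2 + 10*q + 25)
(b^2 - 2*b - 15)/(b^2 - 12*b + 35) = (b + 3)/(b - 7)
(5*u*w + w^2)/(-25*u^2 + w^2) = -w/(5*u - w)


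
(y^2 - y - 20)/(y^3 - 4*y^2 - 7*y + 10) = (y + 4)/(y^2 + y - 2)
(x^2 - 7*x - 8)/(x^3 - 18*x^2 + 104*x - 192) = (x + 1)/(x^2 - 10*x + 24)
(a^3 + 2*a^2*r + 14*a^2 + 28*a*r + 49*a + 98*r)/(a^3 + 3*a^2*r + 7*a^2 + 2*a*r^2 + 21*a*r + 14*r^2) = (a + 7)/(a + r)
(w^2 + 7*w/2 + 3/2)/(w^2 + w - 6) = (w + 1/2)/(w - 2)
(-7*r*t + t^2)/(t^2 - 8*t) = (-7*r + t)/(t - 8)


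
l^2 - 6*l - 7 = (l - 7)*(l + 1)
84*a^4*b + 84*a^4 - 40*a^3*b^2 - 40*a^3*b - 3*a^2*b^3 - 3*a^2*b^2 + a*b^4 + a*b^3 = (-7*a + b)*(-2*a + b)*(6*a + b)*(a*b + a)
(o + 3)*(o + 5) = o^2 + 8*o + 15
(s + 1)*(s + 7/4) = s^2 + 11*s/4 + 7/4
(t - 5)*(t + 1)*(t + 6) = t^3 + 2*t^2 - 29*t - 30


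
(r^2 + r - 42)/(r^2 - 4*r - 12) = (r + 7)/(r + 2)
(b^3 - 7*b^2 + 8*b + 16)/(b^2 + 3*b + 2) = (b^2 - 8*b + 16)/(b + 2)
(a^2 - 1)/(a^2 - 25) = (a^2 - 1)/(a^2 - 25)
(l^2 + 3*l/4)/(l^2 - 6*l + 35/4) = l*(4*l + 3)/(4*l^2 - 24*l + 35)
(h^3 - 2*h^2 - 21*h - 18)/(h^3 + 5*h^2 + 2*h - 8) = (h^3 - 2*h^2 - 21*h - 18)/(h^3 + 5*h^2 + 2*h - 8)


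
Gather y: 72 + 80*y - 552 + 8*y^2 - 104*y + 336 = 8*y^2 - 24*y - 144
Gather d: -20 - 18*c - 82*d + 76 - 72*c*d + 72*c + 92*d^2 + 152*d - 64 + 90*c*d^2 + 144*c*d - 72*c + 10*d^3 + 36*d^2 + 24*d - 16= -18*c + 10*d^3 + d^2*(90*c + 128) + d*(72*c + 94) - 24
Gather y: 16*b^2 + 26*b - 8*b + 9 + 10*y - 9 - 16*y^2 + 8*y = 16*b^2 + 18*b - 16*y^2 + 18*y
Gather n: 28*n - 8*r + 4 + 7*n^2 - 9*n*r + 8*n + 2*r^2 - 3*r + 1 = 7*n^2 + n*(36 - 9*r) + 2*r^2 - 11*r + 5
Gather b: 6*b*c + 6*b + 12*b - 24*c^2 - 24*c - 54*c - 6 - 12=b*(6*c + 18) - 24*c^2 - 78*c - 18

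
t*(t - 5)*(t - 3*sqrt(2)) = t^3 - 5*t^2 - 3*sqrt(2)*t^2 + 15*sqrt(2)*t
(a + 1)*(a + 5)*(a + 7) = a^3 + 13*a^2 + 47*a + 35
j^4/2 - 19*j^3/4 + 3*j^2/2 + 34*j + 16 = (j/2 + 1)*(j - 8)*(j - 4)*(j + 1/2)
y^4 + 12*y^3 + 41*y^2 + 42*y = y*(y + 2)*(y + 3)*(y + 7)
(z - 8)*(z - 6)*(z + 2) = z^3 - 12*z^2 + 20*z + 96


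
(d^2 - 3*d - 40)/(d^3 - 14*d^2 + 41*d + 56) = (d + 5)/(d^2 - 6*d - 7)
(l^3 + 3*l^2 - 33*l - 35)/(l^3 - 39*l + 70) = (l + 1)/(l - 2)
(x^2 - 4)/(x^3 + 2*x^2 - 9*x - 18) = (x - 2)/(x^2 - 9)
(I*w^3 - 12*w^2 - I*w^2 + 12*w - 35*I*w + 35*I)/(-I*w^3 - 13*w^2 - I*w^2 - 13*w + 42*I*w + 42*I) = (-w^3 + w^2*(1 - 12*I) + w*(35 + 12*I) - 35)/(w^3 + w^2*(1 - 13*I) - w*(42 + 13*I) - 42)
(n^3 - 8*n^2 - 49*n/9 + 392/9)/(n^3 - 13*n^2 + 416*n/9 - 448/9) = (3*n + 7)/(3*n - 8)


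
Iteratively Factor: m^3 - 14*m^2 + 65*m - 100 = (m - 5)*(m^2 - 9*m + 20) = (m - 5)^2*(m - 4)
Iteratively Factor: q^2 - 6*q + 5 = (q - 5)*(q - 1)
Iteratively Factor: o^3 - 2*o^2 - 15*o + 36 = (o - 3)*(o^2 + o - 12) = (o - 3)^2*(o + 4)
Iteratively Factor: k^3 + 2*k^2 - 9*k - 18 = (k - 3)*(k^2 + 5*k + 6) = (k - 3)*(k + 3)*(k + 2)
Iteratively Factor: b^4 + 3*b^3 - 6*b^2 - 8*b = (b - 2)*(b^3 + 5*b^2 + 4*b) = (b - 2)*(b + 4)*(b^2 + b) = (b - 2)*(b + 1)*(b + 4)*(b)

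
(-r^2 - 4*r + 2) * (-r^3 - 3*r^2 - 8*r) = r^5 + 7*r^4 + 18*r^3 + 26*r^2 - 16*r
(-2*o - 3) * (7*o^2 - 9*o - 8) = -14*o^3 - 3*o^2 + 43*o + 24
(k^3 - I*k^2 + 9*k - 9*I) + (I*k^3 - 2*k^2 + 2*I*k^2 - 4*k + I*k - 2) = k^3 + I*k^3 - 2*k^2 + I*k^2 + 5*k + I*k - 2 - 9*I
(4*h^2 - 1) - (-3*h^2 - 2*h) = 7*h^2 + 2*h - 1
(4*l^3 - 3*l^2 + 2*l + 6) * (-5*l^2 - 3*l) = -20*l^5 + 3*l^4 - l^3 - 36*l^2 - 18*l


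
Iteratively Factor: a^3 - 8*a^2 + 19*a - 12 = (a - 3)*(a^2 - 5*a + 4) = (a - 4)*(a - 3)*(a - 1)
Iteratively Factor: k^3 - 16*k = (k - 4)*(k^2 + 4*k) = k*(k - 4)*(k + 4)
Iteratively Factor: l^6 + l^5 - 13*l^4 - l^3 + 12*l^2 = (l)*(l^5 + l^4 - 13*l^3 - l^2 + 12*l) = l^2*(l^4 + l^3 - 13*l^2 - l + 12) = l^2*(l - 1)*(l^3 + 2*l^2 - 11*l - 12) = l^2*(l - 1)*(l + 1)*(l^2 + l - 12) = l^2*(l - 3)*(l - 1)*(l + 1)*(l + 4)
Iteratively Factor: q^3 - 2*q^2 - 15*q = (q)*(q^2 - 2*q - 15) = q*(q - 5)*(q + 3)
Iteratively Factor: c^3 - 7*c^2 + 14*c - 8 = (c - 2)*(c^2 - 5*c + 4) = (c - 2)*(c - 1)*(c - 4)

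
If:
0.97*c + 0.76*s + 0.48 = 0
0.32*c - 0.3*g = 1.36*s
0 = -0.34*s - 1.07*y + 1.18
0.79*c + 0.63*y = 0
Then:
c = -0.79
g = -2.52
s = 0.37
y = 0.98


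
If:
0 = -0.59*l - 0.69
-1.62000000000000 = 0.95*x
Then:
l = -1.17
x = -1.71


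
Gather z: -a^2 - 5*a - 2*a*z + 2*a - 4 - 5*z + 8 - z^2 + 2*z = -a^2 - 3*a - z^2 + z*(-2*a - 3) + 4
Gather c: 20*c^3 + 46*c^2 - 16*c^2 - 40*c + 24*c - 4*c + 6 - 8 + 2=20*c^3 + 30*c^2 - 20*c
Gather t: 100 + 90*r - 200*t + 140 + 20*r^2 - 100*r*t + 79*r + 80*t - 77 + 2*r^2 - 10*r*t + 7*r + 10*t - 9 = 22*r^2 + 176*r + t*(-110*r - 110) + 154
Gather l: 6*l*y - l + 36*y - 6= l*(6*y - 1) + 36*y - 6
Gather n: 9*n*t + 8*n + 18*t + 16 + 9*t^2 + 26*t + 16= n*(9*t + 8) + 9*t^2 + 44*t + 32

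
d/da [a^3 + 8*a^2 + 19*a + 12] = 3*a^2 + 16*a + 19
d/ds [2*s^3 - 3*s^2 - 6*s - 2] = 6*s^2 - 6*s - 6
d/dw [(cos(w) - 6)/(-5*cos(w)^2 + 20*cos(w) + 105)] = (sin(w)^2 + 12*cos(w) - 46)*sin(w)/(5*(sin(w)^2 + 4*cos(w) + 20)^2)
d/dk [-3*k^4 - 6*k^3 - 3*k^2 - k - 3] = -12*k^3 - 18*k^2 - 6*k - 1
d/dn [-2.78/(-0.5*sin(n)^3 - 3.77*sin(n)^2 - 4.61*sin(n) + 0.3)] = (-20.9612*sin(n) + 2.085*cos(2*n) - 14.9008)*cos(n)/(0.5*sin(n)^3 + 3.77*sin(n)^2 + 4.61*sin(n) - 0.3)^2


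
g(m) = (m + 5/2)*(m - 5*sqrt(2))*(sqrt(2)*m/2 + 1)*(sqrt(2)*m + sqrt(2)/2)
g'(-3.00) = -62.48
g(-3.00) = 19.96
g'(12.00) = 5109.87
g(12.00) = 11983.84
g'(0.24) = -49.82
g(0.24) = -22.91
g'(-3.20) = -85.15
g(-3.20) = 34.67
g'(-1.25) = 6.96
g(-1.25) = 1.28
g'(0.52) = -65.41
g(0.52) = -39.03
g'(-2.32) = -10.58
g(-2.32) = -2.79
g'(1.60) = -123.40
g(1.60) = -141.99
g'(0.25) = -50.37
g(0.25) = -23.41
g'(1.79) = -131.75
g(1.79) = -166.24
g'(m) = sqrt(2)*(m + 5/2)*(m - 5*sqrt(2))*(sqrt(2)*m/2 + 1) + sqrt(2)*(m + 5/2)*(m - 5*sqrt(2))*(sqrt(2)*m + sqrt(2)/2)/2 + (m + 5/2)*(sqrt(2)*m/2 + 1)*(sqrt(2)*m + sqrt(2)/2) + (m - 5*sqrt(2))*(sqrt(2)*m/2 + 1)*(sqrt(2)*m + sqrt(2)/2)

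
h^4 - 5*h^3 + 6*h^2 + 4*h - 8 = (h - 2)^3*(h + 1)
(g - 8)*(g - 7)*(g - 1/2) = g^3 - 31*g^2/2 + 127*g/2 - 28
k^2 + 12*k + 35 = (k + 5)*(k + 7)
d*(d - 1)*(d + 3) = d^3 + 2*d^2 - 3*d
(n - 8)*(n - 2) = n^2 - 10*n + 16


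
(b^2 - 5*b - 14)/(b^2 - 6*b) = (b^2 - 5*b - 14)/(b*(b - 6))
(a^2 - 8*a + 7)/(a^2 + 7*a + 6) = (a^2 - 8*a + 7)/(a^2 + 7*a + 6)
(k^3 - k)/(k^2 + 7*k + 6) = k*(k - 1)/(k + 6)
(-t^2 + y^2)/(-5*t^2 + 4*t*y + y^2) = (t + y)/(5*t + y)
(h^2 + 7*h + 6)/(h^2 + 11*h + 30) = (h + 1)/(h + 5)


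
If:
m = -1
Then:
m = -1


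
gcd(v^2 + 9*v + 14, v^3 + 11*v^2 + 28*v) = v + 7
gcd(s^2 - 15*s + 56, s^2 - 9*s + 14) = s - 7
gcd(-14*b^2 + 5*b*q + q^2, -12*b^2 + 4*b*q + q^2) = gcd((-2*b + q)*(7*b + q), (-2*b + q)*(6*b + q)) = -2*b + q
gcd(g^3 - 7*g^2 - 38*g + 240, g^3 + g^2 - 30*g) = g^2 + g - 30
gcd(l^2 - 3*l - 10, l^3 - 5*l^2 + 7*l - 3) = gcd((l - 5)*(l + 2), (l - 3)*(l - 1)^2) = 1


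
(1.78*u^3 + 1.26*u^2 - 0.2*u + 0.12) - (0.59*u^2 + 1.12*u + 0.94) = 1.78*u^3 + 0.67*u^2 - 1.32*u - 0.82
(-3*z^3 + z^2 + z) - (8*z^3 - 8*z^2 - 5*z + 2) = -11*z^3 + 9*z^2 + 6*z - 2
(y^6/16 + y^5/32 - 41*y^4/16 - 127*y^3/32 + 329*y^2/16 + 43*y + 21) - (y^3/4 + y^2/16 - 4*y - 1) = y^6/16 + y^5/32 - 41*y^4/16 - 135*y^3/32 + 41*y^2/2 + 47*y + 22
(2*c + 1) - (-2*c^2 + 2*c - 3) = 2*c^2 + 4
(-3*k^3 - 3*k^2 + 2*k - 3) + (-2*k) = -3*k^3 - 3*k^2 - 3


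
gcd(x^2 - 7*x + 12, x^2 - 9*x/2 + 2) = x - 4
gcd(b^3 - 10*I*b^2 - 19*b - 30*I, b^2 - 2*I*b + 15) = b - 5*I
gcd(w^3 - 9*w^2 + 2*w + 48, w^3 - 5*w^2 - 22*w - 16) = w^2 - 6*w - 16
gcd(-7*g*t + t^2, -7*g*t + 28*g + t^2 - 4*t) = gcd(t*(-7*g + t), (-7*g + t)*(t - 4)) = -7*g + t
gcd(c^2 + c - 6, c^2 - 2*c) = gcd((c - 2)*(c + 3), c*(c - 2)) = c - 2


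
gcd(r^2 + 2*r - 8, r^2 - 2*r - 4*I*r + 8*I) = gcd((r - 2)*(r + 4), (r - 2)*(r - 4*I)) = r - 2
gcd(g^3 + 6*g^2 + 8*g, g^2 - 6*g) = g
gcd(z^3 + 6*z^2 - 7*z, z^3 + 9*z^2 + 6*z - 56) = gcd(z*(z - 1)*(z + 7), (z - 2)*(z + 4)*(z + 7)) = z + 7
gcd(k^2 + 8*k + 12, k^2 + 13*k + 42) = k + 6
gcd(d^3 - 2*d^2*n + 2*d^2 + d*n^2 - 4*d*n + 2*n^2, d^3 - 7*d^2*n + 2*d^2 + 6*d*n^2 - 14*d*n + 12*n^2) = d^2 - d*n + 2*d - 2*n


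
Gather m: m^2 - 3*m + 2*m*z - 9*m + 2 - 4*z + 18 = m^2 + m*(2*z - 12) - 4*z + 20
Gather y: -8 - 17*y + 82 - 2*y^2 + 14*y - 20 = -2*y^2 - 3*y + 54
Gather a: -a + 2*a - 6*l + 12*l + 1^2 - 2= a + 6*l - 1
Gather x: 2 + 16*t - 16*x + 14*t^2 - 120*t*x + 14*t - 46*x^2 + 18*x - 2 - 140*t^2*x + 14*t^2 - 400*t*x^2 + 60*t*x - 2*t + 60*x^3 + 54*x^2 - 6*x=28*t^2 + 28*t + 60*x^3 + x^2*(8 - 400*t) + x*(-140*t^2 - 60*t - 4)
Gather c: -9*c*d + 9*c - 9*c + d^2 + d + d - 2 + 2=-9*c*d + d^2 + 2*d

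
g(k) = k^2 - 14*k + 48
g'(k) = 2*k - 14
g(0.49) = 41.38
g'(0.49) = -13.02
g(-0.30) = 52.29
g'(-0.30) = -14.60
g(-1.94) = 78.92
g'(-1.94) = -17.88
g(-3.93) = 118.46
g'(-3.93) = -21.86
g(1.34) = 31.04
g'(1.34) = -11.32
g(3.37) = 12.18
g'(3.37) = -7.26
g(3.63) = 10.36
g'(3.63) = -6.74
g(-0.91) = 61.57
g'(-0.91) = -15.82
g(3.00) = 15.00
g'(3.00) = -8.00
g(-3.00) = 99.00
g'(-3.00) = -20.00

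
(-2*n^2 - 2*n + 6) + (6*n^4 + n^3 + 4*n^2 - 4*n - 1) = 6*n^4 + n^3 + 2*n^2 - 6*n + 5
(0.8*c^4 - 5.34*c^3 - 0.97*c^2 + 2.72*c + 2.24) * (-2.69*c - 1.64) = -2.152*c^5 + 13.0526*c^4 + 11.3669*c^3 - 5.726*c^2 - 10.4864*c - 3.6736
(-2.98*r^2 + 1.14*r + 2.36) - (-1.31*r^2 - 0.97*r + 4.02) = -1.67*r^2 + 2.11*r - 1.66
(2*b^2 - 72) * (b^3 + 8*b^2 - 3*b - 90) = 2*b^5 + 16*b^4 - 78*b^3 - 756*b^2 + 216*b + 6480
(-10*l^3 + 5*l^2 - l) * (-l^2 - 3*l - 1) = 10*l^5 + 25*l^4 - 4*l^3 - 2*l^2 + l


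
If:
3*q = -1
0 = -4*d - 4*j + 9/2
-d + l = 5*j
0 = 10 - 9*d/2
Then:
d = 20/9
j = -79/72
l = -235/72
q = -1/3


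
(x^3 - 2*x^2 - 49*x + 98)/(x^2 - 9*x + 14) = x + 7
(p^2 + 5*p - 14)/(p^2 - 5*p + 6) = (p + 7)/(p - 3)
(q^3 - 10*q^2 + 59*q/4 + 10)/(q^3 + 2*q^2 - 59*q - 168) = (q^2 - 2*q - 5/4)/(q^2 + 10*q + 21)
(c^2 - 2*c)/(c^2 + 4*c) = (c - 2)/(c + 4)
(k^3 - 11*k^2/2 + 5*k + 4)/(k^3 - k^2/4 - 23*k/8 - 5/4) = 4*(k - 4)/(4*k + 5)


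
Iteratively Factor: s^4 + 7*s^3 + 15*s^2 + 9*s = (s + 1)*(s^3 + 6*s^2 + 9*s) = (s + 1)*(s + 3)*(s^2 + 3*s) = (s + 1)*(s + 3)^2*(s)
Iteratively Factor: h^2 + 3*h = (h)*(h + 3)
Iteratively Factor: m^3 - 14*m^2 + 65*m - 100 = (m - 5)*(m^2 - 9*m + 20) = (m - 5)^2*(m - 4)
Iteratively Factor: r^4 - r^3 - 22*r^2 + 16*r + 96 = (r - 3)*(r^3 + 2*r^2 - 16*r - 32) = (r - 4)*(r - 3)*(r^2 + 6*r + 8) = (r - 4)*(r - 3)*(r + 4)*(r + 2)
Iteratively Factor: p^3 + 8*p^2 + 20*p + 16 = (p + 2)*(p^2 + 6*p + 8) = (p + 2)^2*(p + 4)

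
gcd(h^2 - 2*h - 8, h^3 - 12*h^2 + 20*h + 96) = h + 2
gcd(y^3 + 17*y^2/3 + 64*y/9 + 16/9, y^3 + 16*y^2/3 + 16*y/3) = y^2 + 16*y/3 + 16/3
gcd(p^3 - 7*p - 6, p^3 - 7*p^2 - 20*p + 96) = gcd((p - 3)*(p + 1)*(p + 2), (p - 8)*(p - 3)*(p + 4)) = p - 3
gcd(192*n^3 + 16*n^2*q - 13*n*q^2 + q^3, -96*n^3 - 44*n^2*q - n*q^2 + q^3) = -24*n^2 - 5*n*q + q^2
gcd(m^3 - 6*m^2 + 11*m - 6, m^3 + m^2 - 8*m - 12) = m - 3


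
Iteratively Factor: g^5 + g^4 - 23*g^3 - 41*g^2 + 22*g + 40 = (g - 5)*(g^4 + 6*g^3 + 7*g^2 - 6*g - 8) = (g - 5)*(g + 2)*(g^3 + 4*g^2 - g - 4) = (g - 5)*(g - 1)*(g + 2)*(g^2 + 5*g + 4) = (g - 5)*(g - 1)*(g + 1)*(g + 2)*(g + 4)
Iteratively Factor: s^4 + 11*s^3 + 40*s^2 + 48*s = (s + 4)*(s^3 + 7*s^2 + 12*s) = s*(s + 4)*(s^2 + 7*s + 12) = s*(s + 4)^2*(s + 3)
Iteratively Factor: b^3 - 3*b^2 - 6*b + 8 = (b - 4)*(b^2 + b - 2) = (b - 4)*(b - 1)*(b + 2)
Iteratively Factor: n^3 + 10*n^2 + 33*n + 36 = (n + 4)*(n^2 + 6*n + 9) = (n + 3)*(n + 4)*(n + 3)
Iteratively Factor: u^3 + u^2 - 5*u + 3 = (u - 1)*(u^2 + 2*u - 3) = (u - 1)*(u + 3)*(u - 1)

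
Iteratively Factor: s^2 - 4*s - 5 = (s + 1)*(s - 5)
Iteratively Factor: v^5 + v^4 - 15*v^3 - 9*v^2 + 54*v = (v + 3)*(v^4 - 2*v^3 - 9*v^2 + 18*v) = (v - 2)*(v + 3)*(v^3 - 9*v) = (v - 2)*(v + 3)^2*(v^2 - 3*v) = v*(v - 2)*(v + 3)^2*(v - 3)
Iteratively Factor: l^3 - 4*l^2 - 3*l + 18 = (l + 2)*(l^2 - 6*l + 9) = (l - 3)*(l + 2)*(l - 3)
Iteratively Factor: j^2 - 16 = (j - 4)*(j + 4)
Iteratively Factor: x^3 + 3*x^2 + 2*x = (x + 1)*(x^2 + 2*x) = (x + 1)*(x + 2)*(x)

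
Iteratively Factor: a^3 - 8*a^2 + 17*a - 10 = (a - 1)*(a^2 - 7*a + 10) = (a - 2)*(a - 1)*(a - 5)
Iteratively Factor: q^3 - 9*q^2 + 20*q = (q - 4)*(q^2 - 5*q) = (q - 5)*(q - 4)*(q)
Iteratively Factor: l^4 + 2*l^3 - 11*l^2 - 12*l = (l + 4)*(l^3 - 2*l^2 - 3*l) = l*(l + 4)*(l^2 - 2*l - 3) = l*(l - 3)*(l + 4)*(l + 1)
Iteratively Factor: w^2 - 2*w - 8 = (w - 4)*(w + 2)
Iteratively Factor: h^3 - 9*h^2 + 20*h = (h - 4)*(h^2 - 5*h) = (h - 5)*(h - 4)*(h)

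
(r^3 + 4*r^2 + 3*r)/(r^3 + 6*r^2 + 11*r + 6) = r/(r + 2)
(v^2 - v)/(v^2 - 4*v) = (v - 1)/(v - 4)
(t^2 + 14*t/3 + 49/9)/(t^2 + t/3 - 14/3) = (t + 7/3)/(t - 2)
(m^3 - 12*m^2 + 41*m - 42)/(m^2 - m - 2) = (m^2 - 10*m + 21)/(m + 1)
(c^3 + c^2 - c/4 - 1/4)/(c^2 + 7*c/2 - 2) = (2*c^2 + 3*c + 1)/(2*(c + 4))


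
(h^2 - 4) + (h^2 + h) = 2*h^2 + h - 4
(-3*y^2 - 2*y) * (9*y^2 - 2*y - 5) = -27*y^4 - 12*y^3 + 19*y^2 + 10*y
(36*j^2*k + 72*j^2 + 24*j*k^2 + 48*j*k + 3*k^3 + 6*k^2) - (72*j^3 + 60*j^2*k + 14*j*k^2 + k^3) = -72*j^3 - 24*j^2*k + 72*j^2 + 10*j*k^2 + 48*j*k + 2*k^3 + 6*k^2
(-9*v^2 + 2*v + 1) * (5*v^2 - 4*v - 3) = -45*v^4 + 46*v^3 + 24*v^2 - 10*v - 3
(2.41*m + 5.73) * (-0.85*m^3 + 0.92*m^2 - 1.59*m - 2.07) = -2.0485*m^4 - 2.6533*m^3 + 1.4397*m^2 - 14.0994*m - 11.8611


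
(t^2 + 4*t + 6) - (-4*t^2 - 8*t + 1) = 5*t^2 + 12*t + 5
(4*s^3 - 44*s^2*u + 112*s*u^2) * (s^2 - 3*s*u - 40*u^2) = 4*s^5 - 56*s^4*u + 84*s^3*u^2 + 1424*s^2*u^3 - 4480*s*u^4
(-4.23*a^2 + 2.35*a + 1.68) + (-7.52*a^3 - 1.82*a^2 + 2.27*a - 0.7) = -7.52*a^3 - 6.05*a^2 + 4.62*a + 0.98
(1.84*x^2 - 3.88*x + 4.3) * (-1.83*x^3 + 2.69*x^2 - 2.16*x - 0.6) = -3.3672*x^5 + 12.05*x^4 - 22.2806*x^3 + 18.8438*x^2 - 6.96*x - 2.58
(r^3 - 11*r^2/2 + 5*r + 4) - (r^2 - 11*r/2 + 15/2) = r^3 - 13*r^2/2 + 21*r/2 - 7/2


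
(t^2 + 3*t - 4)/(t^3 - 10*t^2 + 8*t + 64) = (t^2 + 3*t - 4)/(t^3 - 10*t^2 + 8*t + 64)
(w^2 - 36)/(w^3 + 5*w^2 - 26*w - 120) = (w - 6)/(w^2 - w - 20)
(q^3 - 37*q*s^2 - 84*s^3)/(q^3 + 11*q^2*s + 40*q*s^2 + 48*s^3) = (q - 7*s)/(q + 4*s)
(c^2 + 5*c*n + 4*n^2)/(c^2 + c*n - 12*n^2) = (c + n)/(c - 3*n)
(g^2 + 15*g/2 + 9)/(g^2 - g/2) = (2*g^2 + 15*g + 18)/(g*(2*g - 1))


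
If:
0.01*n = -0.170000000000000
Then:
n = -17.00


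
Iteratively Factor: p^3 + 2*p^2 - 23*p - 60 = (p - 5)*(p^2 + 7*p + 12) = (p - 5)*(p + 4)*(p + 3)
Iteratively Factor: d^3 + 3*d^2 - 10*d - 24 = (d + 2)*(d^2 + d - 12) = (d - 3)*(d + 2)*(d + 4)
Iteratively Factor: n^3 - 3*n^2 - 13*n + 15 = (n - 1)*(n^2 - 2*n - 15) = (n - 5)*(n - 1)*(n + 3)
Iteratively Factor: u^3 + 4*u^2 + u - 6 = (u - 1)*(u^2 + 5*u + 6) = (u - 1)*(u + 3)*(u + 2)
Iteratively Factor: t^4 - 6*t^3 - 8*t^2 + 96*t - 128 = (t - 4)*(t^3 - 2*t^2 - 16*t + 32) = (t - 4)*(t + 4)*(t^2 - 6*t + 8) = (t - 4)^2*(t + 4)*(t - 2)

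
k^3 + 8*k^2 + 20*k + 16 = (k + 2)^2*(k + 4)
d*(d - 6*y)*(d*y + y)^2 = d^4*y^2 - 6*d^3*y^3 + 2*d^3*y^2 - 12*d^2*y^3 + d^2*y^2 - 6*d*y^3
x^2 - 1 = (x - 1)*(x + 1)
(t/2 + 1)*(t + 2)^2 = t^3/2 + 3*t^2 + 6*t + 4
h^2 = h^2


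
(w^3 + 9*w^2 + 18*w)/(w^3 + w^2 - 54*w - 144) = w/(w - 8)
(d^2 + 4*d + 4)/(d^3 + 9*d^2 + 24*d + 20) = 1/(d + 5)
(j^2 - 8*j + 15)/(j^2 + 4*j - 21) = (j - 5)/(j + 7)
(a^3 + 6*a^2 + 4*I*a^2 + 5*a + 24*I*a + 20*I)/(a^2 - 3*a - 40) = (a^2 + a*(1 + 4*I) + 4*I)/(a - 8)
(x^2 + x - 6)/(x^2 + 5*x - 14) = (x + 3)/(x + 7)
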